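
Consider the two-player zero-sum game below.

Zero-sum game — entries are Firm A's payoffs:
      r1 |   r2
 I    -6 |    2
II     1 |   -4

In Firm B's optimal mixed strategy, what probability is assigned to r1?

Row minima are -6 and -4, so Firm A's maximin is -4; column maxima are 1 and 2, so Firm B's minimax is 1. These differ, so the equilibrium is in mixed strategies.
Let Firm B play r1 with probability q. Firm A is indifferent when −6q + 2(1−q) = q − 4(1−q), giving q = 6/13.

6/13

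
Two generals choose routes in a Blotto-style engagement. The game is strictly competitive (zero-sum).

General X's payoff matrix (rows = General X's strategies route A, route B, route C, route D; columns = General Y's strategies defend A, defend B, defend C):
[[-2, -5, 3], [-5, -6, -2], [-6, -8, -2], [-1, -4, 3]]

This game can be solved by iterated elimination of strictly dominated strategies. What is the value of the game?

-4

Row route C is strictly dominated by row route A (-2>-6, -5>-8, 3>-2); eliminate route C.
Row route B is strictly dominated by row route A (-2>-5, -5>-6, 3>-2); eliminate route B.
Column defend C is strictly dominated by defend A for General Y (-2<3, -1<3); eliminate defend C.
Row route A is strictly dominated by row route D (-1>-2, -4>-5); eliminate route A.
Column defend A is strictly dominated by defend B for General Y (-4<-1); eliminate defend A.
Only (route D, defend B) remains, with payoff -4.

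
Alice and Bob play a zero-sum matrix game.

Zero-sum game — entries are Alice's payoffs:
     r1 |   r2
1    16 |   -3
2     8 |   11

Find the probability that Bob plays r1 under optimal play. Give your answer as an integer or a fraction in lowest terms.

7/11

Row minima are -3 and 8, so Alice's maximin is 8; column maxima are 16 and 11, so Bob's minimax is 11. These differ, so the equilibrium is in mixed strategies.
Let Bob play r1 with probability q. Alice is indifferent when 16q − 3(1−q) = 8q + 11(1−q), giving q = 7/11.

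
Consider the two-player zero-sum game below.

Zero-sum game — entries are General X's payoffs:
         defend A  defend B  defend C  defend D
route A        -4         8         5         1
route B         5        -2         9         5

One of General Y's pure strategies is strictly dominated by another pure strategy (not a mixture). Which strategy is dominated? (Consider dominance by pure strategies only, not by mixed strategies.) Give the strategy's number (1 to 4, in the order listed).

3

General Y prefers columns that give General X less. Compare defend C with defend A: -4 < 5, 5 < 9.
So defend A strictly dominates defend C for General Y; defend C is strictly dominated.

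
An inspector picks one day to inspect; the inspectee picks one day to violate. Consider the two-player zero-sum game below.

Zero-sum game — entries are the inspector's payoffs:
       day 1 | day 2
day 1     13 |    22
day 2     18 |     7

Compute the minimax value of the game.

Row minima are 13 and 7, so the inspector's maximin is 13; column maxima are 18 and 22, so the inspectee's minimax is 18. These differ, so the equilibrium is in mixed strategies.
Let the inspector play day 1 with probability p. The inspectee is indifferent when 13p + 18(1−p) = 22p + 7(1−p), giving p = 11/20.
Let the inspectee play day 1 with probability q. The inspector is indifferent when 13q + 22(1−q) = 18q + 7(1−q), giving q = 3/4.
The value is 13·(3/4) + (22)·(1/4) = 61/4.

61/4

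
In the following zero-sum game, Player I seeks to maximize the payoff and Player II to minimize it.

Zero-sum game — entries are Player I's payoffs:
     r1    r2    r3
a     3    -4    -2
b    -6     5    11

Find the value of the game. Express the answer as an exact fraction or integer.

Column r3 is strictly dominated by r2 for Player II (it gives Player I more in every row).
The remaining 2×2 game on (a, b) × (r1, r2) has no saddle point. Let Player I play a with probability p; indifference gives 3p − 6(1−p) = −4p + 5(1−p), so p = 11/18.
Similarly Player II's optimal q on r1 is 1/2, and the value is 3·(1/2) + (-4)·(1/2) = -1/2.

-1/2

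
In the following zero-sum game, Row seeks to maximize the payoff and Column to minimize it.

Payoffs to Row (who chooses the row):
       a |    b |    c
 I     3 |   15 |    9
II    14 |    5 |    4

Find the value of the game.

Column b is strictly dominated by c for Column (it gives Row more in every row).
The remaining 2×2 game on (I, II) × (a, c) has no saddle point. Let Row play I with probability p; indifference gives 3p + 14(1−p) = 9p + 4(1−p), so p = 5/8.
Similarly Column's optimal q on a is 5/16, and the value is 3·(5/16) + (9)·(11/16) = 57/8.

57/8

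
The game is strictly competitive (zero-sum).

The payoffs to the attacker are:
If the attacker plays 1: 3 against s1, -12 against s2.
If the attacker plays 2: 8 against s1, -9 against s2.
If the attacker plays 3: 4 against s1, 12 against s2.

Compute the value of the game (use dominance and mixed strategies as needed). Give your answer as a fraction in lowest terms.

132/25

Row 1 is strictly dominated by row 2, so the attacker never plays it.
The remaining 2×2 game on (2, 3) × (s1, s2) has no saddle point. Let the attacker play 2 with probability p; indifference gives 8p + 4(1−p) = −9p + 12(1−p), so p = 8/25.
Similarly the defender's optimal q on s1 is 21/25, and the value is 8·(21/25) + (-9)·(4/25) = 132/25.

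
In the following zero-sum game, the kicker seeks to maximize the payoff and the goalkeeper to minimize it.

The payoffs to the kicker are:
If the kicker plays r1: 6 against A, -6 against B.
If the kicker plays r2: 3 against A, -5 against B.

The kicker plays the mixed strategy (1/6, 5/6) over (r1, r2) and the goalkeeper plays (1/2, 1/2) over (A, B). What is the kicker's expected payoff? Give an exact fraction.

-5/6

Against (1/2, 1/2), each row's expected payoff is r1: 0; r2: -1.
Taking the (1/6, 5/6)-weighted average: (1/6)·(0) + (5/6)·(-1) = -5/6.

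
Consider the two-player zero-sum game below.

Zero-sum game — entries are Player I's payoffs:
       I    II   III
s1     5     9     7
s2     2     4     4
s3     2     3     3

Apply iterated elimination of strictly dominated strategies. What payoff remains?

5

Row s3 is strictly dominated by row s1 (5>2, 9>3, 7>3); eliminate s3.
Column II is strictly dominated by I for Player II (5<9, 2<4); eliminate II.
Row s2 is strictly dominated by row s1 (5>2, 7>4); eliminate s2.
Column III is strictly dominated by I for Player II (5<7); eliminate III.
Only (s1, I) remains, with payoff 5.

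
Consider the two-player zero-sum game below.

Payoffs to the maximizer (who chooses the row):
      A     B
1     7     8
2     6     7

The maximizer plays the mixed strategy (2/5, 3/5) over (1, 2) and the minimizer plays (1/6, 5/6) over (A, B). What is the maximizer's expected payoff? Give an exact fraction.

217/30

Against (1/6, 5/6), each row's expected payoff is 1: 47/6; 2: 41/6.
Taking the (2/5, 3/5)-weighted average: (2/5)·(47/6) + (3/5)·(41/6) = 217/30.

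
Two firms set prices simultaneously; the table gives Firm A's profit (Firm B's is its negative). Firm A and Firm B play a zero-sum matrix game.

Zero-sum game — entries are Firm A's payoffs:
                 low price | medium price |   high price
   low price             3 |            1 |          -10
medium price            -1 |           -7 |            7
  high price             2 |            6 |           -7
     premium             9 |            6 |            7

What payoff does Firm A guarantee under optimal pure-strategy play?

Row minima: -10, -7, -7, 6 → Firm A's maximin is 6.
Column maxima: 9, 6, 7 → Firm B's minimax is 6.
They coincide at (premium, medium price), so the value is 6.

6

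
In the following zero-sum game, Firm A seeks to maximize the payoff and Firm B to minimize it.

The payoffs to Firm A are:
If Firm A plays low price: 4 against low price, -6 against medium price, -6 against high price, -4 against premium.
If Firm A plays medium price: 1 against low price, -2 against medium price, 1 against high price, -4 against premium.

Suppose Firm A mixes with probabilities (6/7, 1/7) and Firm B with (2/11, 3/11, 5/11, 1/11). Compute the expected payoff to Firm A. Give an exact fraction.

Against (2/11, 3/11, 5/11, 1/11), each row's expected payoff is low price: -4; medium price: -3/11.
Taking the (6/7, 1/7)-weighted average: (6/7)·(-4) + (1/7)·(-3/11) = -267/77.

-267/77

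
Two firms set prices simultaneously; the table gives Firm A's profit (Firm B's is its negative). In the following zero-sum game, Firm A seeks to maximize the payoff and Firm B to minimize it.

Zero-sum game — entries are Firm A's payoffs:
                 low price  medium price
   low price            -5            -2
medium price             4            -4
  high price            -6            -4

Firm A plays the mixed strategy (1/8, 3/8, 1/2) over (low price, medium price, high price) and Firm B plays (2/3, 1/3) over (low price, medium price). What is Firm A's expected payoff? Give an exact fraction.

-8/3

Against (2/3, 1/3), each row's expected payoff is low price: -4; medium price: 4/3; high price: -16/3.
Taking the (1/8, 3/8, 1/2)-weighted average: (1/8)·(-4) + (3/8)·(4/3) + (1/2)·(-16/3) = -8/3.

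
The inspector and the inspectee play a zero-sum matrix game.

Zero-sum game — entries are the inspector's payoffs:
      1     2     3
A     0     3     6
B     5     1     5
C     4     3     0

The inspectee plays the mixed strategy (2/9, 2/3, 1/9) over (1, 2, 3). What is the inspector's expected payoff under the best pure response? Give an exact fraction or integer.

A: (0)·(2/9) + (3)·(2/3) + (6)·(1/9) = 8/3.
B: (5)·(2/9) + (1)·(2/3) + (5)·(1/9) = 7/3.
C: (4)·(2/9) + (3)·(2/3) + (0)·(1/9) = 26/9.
The best pure response is C with expected payoff 26/9.

26/9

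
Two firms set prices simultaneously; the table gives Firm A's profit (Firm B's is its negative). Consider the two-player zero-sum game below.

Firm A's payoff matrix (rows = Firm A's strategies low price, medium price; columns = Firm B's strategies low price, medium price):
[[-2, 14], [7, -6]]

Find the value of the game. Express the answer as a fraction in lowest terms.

86/29

Row minima are -2 and -6, so Firm A's maximin is -2; column maxima are 7 and 14, so Firm B's minimax is 7. These differ, so the equilibrium is in mixed strategies.
Let Firm A play low price with probability p. Firm B is indifferent when −2p + 7(1−p) = 14p − 6(1−p), giving p = 13/29.
Let Firm B play low price with probability q. Firm A is indifferent when −2q + 14(1−q) = 7q − 6(1−q), giving q = 20/29.
The value is -2·(20/29) + (14)·(9/29) = 86/29.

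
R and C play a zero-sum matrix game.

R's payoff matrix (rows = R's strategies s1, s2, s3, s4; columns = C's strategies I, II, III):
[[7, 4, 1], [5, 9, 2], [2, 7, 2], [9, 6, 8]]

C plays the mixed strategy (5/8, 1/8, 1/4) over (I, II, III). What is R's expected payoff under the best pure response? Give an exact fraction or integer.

67/8

s1: (7)·(5/8) + (4)·(1/8) + (1)·(1/4) = 41/8.
s2: (5)·(5/8) + (9)·(1/8) + (2)·(1/4) = 19/4.
s3: (2)·(5/8) + (7)·(1/8) + (2)·(1/4) = 21/8.
s4: (9)·(5/8) + (6)·(1/8) + (8)·(1/4) = 67/8.
The best pure response is s4 with expected payoff 67/8.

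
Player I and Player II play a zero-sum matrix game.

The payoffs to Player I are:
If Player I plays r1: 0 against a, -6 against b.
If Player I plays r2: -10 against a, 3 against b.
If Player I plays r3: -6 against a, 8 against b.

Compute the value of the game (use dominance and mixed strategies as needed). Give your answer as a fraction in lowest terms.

-9/5

Row r2 is strictly dominated by row r3, so Player I never plays it.
The remaining 2×2 game on (r1, r3) × (a, b) has no saddle point. Let Player I play r1 with probability p; indifference gives −6(1−p) = −6p + 8(1−p), so p = 7/10.
Similarly Player II's optimal q on a is 7/10, and the value is 0·(7/10) + (-6)·(3/10) = -9/5.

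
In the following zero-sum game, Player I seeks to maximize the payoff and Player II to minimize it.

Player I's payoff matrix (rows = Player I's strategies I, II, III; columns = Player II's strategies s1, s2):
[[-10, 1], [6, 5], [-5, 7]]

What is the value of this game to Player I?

Row I is strictly dominated by row III, so Player I never plays it.
The remaining 2×2 game on (II, III) × (s1, s2) has no saddle point. Let Player I play II with probability p; indifference gives 6p − 5(1−p) = 5p + 7(1−p), so p = 12/13.
Similarly Player II's optimal q on s1 is 2/13, and the value is 6·(2/13) + (5)·(11/13) = 67/13.

67/13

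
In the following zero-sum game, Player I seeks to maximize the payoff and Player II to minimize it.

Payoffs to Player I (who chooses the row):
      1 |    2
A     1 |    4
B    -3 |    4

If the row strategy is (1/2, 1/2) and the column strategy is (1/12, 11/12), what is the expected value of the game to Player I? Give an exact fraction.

Against (1/12, 11/12), each row's expected payoff is A: 15/4; B: 41/12.
Taking the (1/2, 1/2)-weighted average: (1/2)·(15/4) + (1/2)·(41/12) = 43/12.

43/12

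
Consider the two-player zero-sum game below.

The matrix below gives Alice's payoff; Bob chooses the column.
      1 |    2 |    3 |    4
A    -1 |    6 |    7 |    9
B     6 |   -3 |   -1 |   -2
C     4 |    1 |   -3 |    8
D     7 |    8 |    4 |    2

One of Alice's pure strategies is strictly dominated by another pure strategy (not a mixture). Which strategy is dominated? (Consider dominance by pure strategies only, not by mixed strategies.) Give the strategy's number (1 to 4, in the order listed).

2

Compare B with D: 7 > 6, 8 > -3, 4 > -1, 2 > -2.
So D strictly dominates B for Alice; B is strictly dominated.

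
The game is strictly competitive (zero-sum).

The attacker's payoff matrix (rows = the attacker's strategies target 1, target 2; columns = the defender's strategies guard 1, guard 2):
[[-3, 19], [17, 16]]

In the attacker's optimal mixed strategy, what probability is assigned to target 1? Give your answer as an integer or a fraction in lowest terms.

1/23

Row minima are -3 and 16, so the attacker's maximin is 16; column maxima are 17 and 19, so the defender's minimax is 17. These differ, so the equilibrium is in mixed strategies.
Let the attacker play target 1 with probability p. The defender is indifferent when −3p + 17(1−p) = 19p + 16(1−p), giving p = 1/23.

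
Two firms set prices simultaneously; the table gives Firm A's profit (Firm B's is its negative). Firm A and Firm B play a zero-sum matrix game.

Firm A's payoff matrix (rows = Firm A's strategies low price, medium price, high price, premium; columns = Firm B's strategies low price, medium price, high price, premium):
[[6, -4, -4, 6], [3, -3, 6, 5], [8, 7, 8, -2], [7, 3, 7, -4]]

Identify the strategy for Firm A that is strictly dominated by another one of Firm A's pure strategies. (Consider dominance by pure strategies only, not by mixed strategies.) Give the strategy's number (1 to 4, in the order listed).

Compare premium with high price: 8 > 7, 7 > 3, 8 > 7, -2 > -4.
So high price strictly dominates premium for Firm A; premium is strictly dominated.

4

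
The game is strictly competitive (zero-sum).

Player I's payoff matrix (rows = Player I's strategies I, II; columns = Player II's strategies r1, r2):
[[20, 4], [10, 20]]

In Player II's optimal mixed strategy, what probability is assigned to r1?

8/13

Row minima are 4 and 10, so Player I's maximin is 10; column maxima are 20 and 20, so Player II's minimax is 20. These differ, so the equilibrium is in mixed strategies.
Let Player II play r1 with probability q. Player I is indifferent when 20q + 4(1−q) = 10q + 20(1−q), giving q = 8/13.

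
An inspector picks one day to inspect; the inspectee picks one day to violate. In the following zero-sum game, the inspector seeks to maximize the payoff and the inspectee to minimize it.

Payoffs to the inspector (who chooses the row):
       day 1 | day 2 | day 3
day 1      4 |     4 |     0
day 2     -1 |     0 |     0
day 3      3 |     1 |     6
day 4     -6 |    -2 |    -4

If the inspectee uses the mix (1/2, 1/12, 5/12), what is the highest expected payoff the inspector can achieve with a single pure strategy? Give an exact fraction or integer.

49/12

day 1: (4)·(1/2) + (4)·(1/12) + (0)·(5/12) = 7/3.
day 2: (-1)·(1/2) + (0)·(1/12) + (0)·(5/12) = -1/2.
day 3: (3)·(1/2) + (1)·(1/12) + (6)·(5/12) = 49/12.
day 4: (-6)·(1/2) + (-2)·(1/12) + (-4)·(5/12) = -29/6.
The best pure response is day 3 with expected payoff 49/12.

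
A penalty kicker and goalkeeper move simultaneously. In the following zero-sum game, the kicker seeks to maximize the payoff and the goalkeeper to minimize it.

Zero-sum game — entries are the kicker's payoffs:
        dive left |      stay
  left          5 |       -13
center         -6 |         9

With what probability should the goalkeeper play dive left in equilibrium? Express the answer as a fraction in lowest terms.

Row minima are -13 and -6, so the kicker's maximin is -6; column maxima are 5 and 9, so the goalkeeper's minimax is 5. These differ, so the equilibrium is in mixed strategies.
Let the goalkeeper play dive left with probability q. The kicker is indifferent when 5q − 13(1−q) = −6q + 9(1−q), giving q = 2/3.

2/3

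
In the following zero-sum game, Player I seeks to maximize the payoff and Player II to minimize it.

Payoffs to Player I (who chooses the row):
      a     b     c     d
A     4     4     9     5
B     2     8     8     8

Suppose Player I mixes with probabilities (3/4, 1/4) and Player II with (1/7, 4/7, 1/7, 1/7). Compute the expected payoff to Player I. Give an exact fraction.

38/7

Against (1/7, 4/7, 1/7, 1/7), each row's expected payoff is A: 34/7; B: 50/7.
Taking the (3/4, 1/4)-weighted average: (3/4)·(34/7) + (1/4)·(50/7) = 38/7.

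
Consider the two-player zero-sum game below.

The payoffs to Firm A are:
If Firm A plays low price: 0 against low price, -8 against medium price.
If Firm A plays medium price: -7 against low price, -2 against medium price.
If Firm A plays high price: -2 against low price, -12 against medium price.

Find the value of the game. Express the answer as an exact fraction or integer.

-56/13

Row high price is strictly dominated by row low price, so Firm A never plays it.
The remaining 2×2 game on (low price, medium price) × (low price, medium price) has no saddle point. Let Firm A play low price with probability p; indifference gives −7(1−p) = −8p − 2(1−p), so p = 5/13.
Similarly Firm B's optimal q on low price is 6/13, and the value is 0·(6/13) + (-8)·(7/13) = -56/13.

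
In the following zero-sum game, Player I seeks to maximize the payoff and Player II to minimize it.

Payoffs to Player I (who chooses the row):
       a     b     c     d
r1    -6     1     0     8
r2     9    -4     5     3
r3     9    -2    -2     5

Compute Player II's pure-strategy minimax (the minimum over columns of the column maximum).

1

The worst case (largest entry) in each column is a: 9, b: 1, c: 5, d: 8.
The best (smallest) of these is 1.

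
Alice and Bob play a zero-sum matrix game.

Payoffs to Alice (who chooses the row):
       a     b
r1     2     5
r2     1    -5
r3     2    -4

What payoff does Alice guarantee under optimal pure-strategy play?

Row minima: 2, -5, -4 → Alice's maximin is 2.
Column maxima: 2, 5 → Bob's minimax is 2.
They coincide at (r1, a), so the value is 2.

2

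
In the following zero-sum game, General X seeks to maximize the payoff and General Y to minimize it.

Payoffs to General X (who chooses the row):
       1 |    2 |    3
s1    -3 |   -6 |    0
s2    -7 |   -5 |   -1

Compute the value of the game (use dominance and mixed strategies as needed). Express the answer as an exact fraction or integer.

-27/5

Column 3 is strictly dominated by 2 for General Y (it gives General X more in every row).
The remaining 2×2 game on (s1, s2) × (1, 2) has no saddle point. Let General X play s1 with probability p; indifference gives −3p − 7(1−p) = −6p − 5(1−p), so p = 2/5.
Similarly General Y's optimal q on 1 is 1/5, and the value is -3·(1/5) + (-6)·(4/5) = -27/5.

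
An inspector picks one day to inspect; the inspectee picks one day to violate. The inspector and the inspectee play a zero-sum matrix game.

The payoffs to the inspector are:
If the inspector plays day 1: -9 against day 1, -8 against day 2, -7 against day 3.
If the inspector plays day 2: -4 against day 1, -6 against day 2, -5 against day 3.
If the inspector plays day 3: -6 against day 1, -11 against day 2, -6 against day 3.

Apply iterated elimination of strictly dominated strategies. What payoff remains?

Column day 3 is strictly dominated by day 2 for the inspectee (-8<-7, -6<-5, -11<-6); eliminate day 3.
Row day 3 is strictly dominated by row day 2 (-4>-6, -6>-11); eliminate day 3.
Row day 1 is strictly dominated by row day 2 (-4>-9, -6>-8); eliminate day 1.
Column day 1 is strictly dominated by day 2 for the inspectee (-6<-4); eliminate day 1.
Only (day 2, day 2) remains, with payoff -6.

-6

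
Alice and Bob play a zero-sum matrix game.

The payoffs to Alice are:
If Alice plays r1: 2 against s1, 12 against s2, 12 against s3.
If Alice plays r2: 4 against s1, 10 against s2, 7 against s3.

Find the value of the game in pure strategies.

Row minima: 2, 4 → Alice's maximin is 4.
Column maxima: 4, 12, 12 → Bob's minimax is 4.
They coincide at (r2, s1), so the value is 4.

4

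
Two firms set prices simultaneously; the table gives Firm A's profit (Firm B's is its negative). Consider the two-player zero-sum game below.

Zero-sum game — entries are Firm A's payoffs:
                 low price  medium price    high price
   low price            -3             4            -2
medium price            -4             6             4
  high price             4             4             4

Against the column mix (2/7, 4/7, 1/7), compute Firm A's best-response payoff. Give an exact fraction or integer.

low price: (-3)·(2/7) + (4)·(4/7) + (-2)·(1/7) = 8/7.
medium price: (-4)·(2/7) + (6)·(4/7) + (4)·(1/7) = 20/7.
high price: (4)·(2/7) + (4)·(4/7) + (4)·(1/7) = 4.
The best pure response is high price with expected payoff 4.

4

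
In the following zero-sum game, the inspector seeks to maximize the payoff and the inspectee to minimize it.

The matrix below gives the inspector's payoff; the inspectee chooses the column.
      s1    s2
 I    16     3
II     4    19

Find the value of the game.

Row minima are 3 and 4, so the inspector's maximin is 4; column maxima are 16 and 19, so the inspectee's minimax is 16. These differ, so the equilibrium is in mixed strategies.
Let the inspector play I with probability p. The inspectee is indifferent when 16p + 4(1−p) = 3p + 19(1−p), giving p = 15/28.
Let the inspectee play s1 with probability q. The inspector is indifferent when 16q + 3(1−q) = 4q + 19(1−q), giving q = 4/7.
The value is 16·(4/7) + (3)·(3/7) = 73/7.

73/7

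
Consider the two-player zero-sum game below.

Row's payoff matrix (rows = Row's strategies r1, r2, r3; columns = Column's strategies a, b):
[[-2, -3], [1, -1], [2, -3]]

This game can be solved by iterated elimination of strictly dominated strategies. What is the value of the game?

-1

Column a is strictly dominated by b for Column (-3<-2, -1<1, -3<2); eliminate a.
Row r1 is strictly dominated by row r2 (-1>-3); eliminate r1.
Row r3 is strictly dominated by row r2 (-1>-3); eliminate r3.
Only (r2, b) remains, with payoff -1.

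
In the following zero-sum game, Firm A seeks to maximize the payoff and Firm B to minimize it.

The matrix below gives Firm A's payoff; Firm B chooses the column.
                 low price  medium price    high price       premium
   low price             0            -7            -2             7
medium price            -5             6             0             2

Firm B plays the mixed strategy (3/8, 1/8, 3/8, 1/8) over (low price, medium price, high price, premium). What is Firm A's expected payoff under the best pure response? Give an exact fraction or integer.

low price: (0)·(3/8) + (-7)·(1/8) + (-2)·(3/8) + (7)·(1/8) = -3/4.
medium price: (-5)·(3/8) + (6)·(1/8) + (0)·(3/8) + (2)·(1/8) = -7/8.
The best pure response is low price with expected payoff -3/4.

-3/4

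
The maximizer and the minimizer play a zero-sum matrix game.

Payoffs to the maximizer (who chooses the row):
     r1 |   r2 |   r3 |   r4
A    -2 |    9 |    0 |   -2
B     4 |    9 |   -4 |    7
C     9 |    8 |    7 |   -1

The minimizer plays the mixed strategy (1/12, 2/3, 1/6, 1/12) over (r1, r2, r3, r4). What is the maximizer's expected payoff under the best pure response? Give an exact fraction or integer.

43/6

A: (-2)·(1/12) + (9)·(2/3) + (0)·(1/6) + (-2)·(1/12) = 17/3.
B: (4)·(1/12) + (9)·(2/3) + (-4)·(1/6) + (7)·(1/12) = 25/4.
C: (9)·(1/12) + (8)·(2/3) + (7)·(1/6) + (-1)·(1/12) = 43/6.
The best pure response is C with expected payoff 43/6.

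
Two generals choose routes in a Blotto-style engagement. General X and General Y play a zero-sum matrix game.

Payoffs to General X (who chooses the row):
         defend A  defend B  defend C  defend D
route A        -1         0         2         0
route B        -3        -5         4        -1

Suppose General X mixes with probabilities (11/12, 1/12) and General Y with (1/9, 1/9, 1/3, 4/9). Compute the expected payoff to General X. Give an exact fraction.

Against (1/9, 1/9, 1/3, 4/9), each row's expected payoff is route A: 5/9; route B: 0.
Taking the (11/12, 1/12)-weighted average: (11/12)·(5/9) + (1/12)·(0) = 55/108.

55/108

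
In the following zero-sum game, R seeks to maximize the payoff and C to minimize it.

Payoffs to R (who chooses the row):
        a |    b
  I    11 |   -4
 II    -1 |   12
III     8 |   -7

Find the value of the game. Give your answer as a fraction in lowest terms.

32/7

Row III is strictly dominated by row I, so R never plays it.
The remaining 2×2 game on (I, II) × (a, b) has no saddle point. Let R play I with probability p; indifference gives 11p − (1−p) = −4p + 12(1−p), so p = 13/28.
Similarly C's optimal q on a is 4/7, and the value is 11·(4/7) + (-4)·(3/7) = 32/7.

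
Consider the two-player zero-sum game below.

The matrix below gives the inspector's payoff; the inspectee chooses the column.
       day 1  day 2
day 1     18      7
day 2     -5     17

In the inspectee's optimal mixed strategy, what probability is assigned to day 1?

Row minima are 7 and -5, so the inspector's maximin is 7; column maxima are 18 and 17, so the inspectee's minimax is 17. These differ, so the equilibrium is in mixed strategies.
Let the inspectee play day 1 with probability q. The inspector is indifferent when 18q + 7(1−q) = −5q + 17(1−q), giving q = 10/33.

10/33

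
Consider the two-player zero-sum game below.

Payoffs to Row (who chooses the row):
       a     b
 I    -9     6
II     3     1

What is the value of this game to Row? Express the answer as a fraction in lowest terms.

27/17

Row minima are -9 and 1, so Row's maximin is 1; column maxima are 3 and 6, so Column's minimax is 3. These differ, so the equilibrium is in mixed strategies.
Let Row play I with probability p. Column is indifferent when −9p + 3(1−p) = 6p + (1−p), giving p = 2/17.
Let Column play a with probability q. Row is indifferent when −9q + 6(1−q) = 3q + (1−q), giving q = 5/17.
The value is -9·(5/17) + (6)·(12/17) = 27/17.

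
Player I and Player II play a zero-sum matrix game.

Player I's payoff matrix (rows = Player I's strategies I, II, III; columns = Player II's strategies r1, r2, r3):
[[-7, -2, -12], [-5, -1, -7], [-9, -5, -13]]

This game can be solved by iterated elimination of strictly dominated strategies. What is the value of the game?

-7

Row I is strictly dominated by row II (-5>-7, -1>-2, -7>-12); eliminate I.
Row III is strictly dominated by row II (-5>-9, -1>-5, -7>-13); eliminate III.
Column r1 is strictly dominated by r3 for Player II (-7<-5); eliminate r1.
Column r2 is strictly dominated by r3 for Player II (-7<-1); eliminate r2.
Only (II, r3) remains, with payoff -7.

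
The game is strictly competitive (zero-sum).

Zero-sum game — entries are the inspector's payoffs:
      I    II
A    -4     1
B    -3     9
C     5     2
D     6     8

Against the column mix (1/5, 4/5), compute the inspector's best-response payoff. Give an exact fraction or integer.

38/5

A: (-4)·(1/5) + (1)·(4/5) = 0.
B: (-3)·(1/5) + (9)·(4/5) = 33/5.
C: (5)·(1/5) + (2)·(4/5) = 13/5.
D: (6)·(1/5) + (8)·(4/5) = 38/5.
The best pure response is D with expected payoff 38/5.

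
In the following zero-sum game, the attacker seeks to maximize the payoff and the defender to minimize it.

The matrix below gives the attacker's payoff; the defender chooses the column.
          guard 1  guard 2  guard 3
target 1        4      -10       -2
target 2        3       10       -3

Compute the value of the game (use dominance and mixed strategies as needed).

Column guard 1 is strictly dominated by guard 3 for the defender (it gives the attacker more in every row).
The remaining 2×2 game on (target 1, target 2) × (guard 2, guard 3) has no saddle point. Let the attacker play target 1 with probability p; indifference gives −10p + 10(1−p) = −2p − 3(1−p), so p = 13/21.
Similarly the defender's optimal q on guard 2 is 1/21, and the value is -10·(1/21) + (-2)·(20/21) = -50/21.

-50/21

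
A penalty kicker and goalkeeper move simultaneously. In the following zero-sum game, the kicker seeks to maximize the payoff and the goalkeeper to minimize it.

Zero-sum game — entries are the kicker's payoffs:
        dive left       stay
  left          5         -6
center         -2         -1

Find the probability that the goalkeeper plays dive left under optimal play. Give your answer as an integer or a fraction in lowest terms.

Row minima are -6 and -2, so the kicker's maximin is -2; column maxima are 5 and -1, so the goalkeeper's minimax is -1. These differ, so the equilibrium is in mixed strategies.
Let the goalkeeper play dive left with probability q. The kicker is indifferent when 5q − 6(1−q) = −2q − (1−q), giving q = 5/12.

5/12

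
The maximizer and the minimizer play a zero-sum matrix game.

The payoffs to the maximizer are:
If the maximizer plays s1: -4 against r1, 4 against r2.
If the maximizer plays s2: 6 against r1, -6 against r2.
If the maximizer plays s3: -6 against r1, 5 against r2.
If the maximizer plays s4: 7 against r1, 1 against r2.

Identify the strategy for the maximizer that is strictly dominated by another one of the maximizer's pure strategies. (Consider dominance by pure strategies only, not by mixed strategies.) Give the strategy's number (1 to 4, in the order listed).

Compare s2 with s4: 7 > 6, 1 > -6.
So s4 strictly dominates s2 for the maximizer; s2 is strictly dominated.

2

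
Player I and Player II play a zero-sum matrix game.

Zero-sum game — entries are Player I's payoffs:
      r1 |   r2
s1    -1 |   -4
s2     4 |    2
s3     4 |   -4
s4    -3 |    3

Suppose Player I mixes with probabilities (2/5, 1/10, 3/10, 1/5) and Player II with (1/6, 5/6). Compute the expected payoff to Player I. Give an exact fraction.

Against (1/6, 5/6), each row's expected payoff is s1: -7/2; s2: 7/3; s3: -8/3; s4: 2.
Taking the (2/5, 1/10, 3/10, 1/5)-weighted average: (2/5)·(-7/2) + (1/10)·(7/3) + (3/10)·(-8/3) + (1/5)·(2) = -47/30.

-47/30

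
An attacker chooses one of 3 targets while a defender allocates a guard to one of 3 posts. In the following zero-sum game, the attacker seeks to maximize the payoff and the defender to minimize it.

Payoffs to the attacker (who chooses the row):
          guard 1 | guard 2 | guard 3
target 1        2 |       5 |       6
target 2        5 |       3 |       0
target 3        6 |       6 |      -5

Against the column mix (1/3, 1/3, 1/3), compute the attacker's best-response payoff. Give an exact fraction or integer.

13/3

target 1: (2)·(1/3) + (5)·(1/3) + (6)·(1/3) = 13/3.
target 2: (5)·(1/3) + (3)·(1/3) + (0)·(1/3) = 8/3.
target 3: (6)·(1/3) + (6)·(1/3) + (-5)·(1/3) = 7/3.
The best pure response is target 1 with expected payoff 13/3.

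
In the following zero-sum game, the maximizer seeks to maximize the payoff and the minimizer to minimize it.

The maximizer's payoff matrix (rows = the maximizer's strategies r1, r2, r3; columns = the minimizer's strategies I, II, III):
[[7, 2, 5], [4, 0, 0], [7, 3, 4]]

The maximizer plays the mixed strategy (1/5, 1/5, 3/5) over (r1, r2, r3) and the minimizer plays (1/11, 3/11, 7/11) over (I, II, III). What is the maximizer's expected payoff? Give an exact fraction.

184/55

Against (1/11, 3/11, 7/11), each row's expected payoff is r1: 48/11; r2: 4/11; r3: 4.
Taking the (1/5, 1/5, 3/5)-weighted average: (1/5)·(48/11) + (1/5)·(4/11) + (3/5)·(4) = 184/55.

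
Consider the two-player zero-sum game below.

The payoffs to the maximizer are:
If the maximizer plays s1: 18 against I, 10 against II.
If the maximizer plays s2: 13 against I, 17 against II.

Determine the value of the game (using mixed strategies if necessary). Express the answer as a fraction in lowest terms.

44/3

Row minima are 10 and 13, so the maximizer's maximin is 13; column maxima are 18 and 17, so the minimizer's minimax is 17. These differ, so the equilibrium is in mixed strategies.
Let the maximizer play s1 with probability p. The minimizer is indifferent when 18p + 13(1−p) = 10p + 17(1−p), giving p = 1/3.
Let the minimizer play I with probability q. The maximizer is indifferent when 18q + 10(1−q) = 13q + 17(1−q), giving q = 7/12.
The value is 18·(7/12) + (10)·(5/12) = 44/3.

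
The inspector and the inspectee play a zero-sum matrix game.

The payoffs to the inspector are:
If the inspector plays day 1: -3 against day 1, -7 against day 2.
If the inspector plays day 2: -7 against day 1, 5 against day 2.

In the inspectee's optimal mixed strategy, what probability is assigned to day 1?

3/4

Row minima are -7 and -7, so the inspector's maximin is -7; column maxima are -3 and 5, so the inspectee's minimax is -3. These differ, so the equilibrium is in mixed strategies.
Let the inspectee play day 1 with probability q. The inspector is indifferent when −3q − 7(1−q) = −7q + 5(1−q), giving q = 3/4.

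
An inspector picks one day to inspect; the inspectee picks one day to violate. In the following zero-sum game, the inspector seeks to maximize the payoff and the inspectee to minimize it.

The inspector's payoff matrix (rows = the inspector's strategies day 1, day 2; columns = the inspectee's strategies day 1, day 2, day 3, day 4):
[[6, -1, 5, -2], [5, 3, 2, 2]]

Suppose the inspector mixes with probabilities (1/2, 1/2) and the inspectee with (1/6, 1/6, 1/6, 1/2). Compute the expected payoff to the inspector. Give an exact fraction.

5/3

Against (1/6, 1/6, 1/6, 1/2), each row's expected payoff is day 1: 2/3; day 2: 8/3.
Taking the (1/2, 1/2)-weighted average: (1/2)·(2/3) + (1/2)·(8/3) = 5/3.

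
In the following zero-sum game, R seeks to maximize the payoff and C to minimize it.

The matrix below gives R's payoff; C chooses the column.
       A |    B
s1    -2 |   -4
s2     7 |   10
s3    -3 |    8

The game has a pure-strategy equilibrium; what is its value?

7

Row minima: -4, 7, -3 → R's maximin is 7.
Column maxima: 7, 10 → C's minimax is 7.
They coincide at (s2, A), so the value is 7.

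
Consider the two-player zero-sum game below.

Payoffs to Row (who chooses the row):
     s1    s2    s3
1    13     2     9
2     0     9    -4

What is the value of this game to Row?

89/20

Column s1 is strictly dominated by s3 for Column (it gives Row more in every row).
The remaining 2×2 game on (1, 2) × (s2, s3) has no saddle point. Let Row play 1 with probability p; indifference gives 2p + 9(1−p) = 9p − 4(1−p), so p = 13/20.
Similarly Column's optimal q on s2 is 13/20, and the value is 2·(13/20) + (9)·(7/20) = 89/20.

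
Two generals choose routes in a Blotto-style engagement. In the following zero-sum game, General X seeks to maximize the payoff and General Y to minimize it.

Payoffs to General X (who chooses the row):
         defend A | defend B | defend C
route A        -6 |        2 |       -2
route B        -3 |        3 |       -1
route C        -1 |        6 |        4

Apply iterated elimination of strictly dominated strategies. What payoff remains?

Row route A is strictly dominated by row route B (-3>-6, 3>2, -1>-2); eliminate route A.
Row route B is strictly dominated by row route C (-1>-3, 6>3, 4>-1); eliminate route B.
Column defend B is strictly dominated by defend A for General Y (-1<6); eliminate defend B.
Column defend C is strictly dominated by defend A for General Y (-1<4); eliminate defend C.
Only (route C, defend A) remains, with payoff -1.

-1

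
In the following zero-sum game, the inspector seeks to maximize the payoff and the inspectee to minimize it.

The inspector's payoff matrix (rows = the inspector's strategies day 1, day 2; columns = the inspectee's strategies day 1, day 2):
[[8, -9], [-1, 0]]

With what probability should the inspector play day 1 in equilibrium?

1/18

Row minima are -9 and -1, so the inspector's maximin is -1; column maxima are 8 and 0, so the inspectee's minimax is 0. These differ, so the equilibrium is in mixed strategies.
Let the inspector play day 1 with probability p. The inspectee is indifferent when 8p − (1−p) = −9p, giving p = 1/18.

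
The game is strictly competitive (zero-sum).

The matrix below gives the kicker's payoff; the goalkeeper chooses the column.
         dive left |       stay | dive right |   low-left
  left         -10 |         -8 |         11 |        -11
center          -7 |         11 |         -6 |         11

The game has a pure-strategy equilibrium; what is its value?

Row minima: -11, -7 → the kicker's maximin is -7.
Column maxima: -7, 11, 11, 11 → the goalkeeper's minimax is -7.
They coincide at (center, dive left), so the value is -7.

-7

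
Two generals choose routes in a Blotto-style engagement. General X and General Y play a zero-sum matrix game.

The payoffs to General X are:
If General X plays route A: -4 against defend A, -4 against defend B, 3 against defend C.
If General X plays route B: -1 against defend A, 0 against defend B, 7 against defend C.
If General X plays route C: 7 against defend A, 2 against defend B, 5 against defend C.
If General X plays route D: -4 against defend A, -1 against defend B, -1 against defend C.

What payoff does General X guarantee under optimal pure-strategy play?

Row minima: -4, -1, 2, -4 → General X's maximin is 2.
Column maxima: 7, 2, 7 → General Y's minimax is 2.
They coincide at (route C, defend B), so the value is 2.

2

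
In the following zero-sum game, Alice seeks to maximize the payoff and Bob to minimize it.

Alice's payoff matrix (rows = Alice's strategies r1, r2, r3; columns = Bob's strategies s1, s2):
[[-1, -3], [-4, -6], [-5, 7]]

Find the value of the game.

-11/7

Row r2 is strictly dominated by row r1, so Alice never plays it.
The remaining 2×2 game on (r1, r3) × (s1, s2) has no saddle point. Let Alice play r1 with probability p; indifference gives −p − 5(1−p) = −3p + 7(1−p), so p = 6/7.
Similarly Bob's optimal q on s1 is 5/7, and the value is -1·(5/7) + (-3)·(2/7) = -11/7.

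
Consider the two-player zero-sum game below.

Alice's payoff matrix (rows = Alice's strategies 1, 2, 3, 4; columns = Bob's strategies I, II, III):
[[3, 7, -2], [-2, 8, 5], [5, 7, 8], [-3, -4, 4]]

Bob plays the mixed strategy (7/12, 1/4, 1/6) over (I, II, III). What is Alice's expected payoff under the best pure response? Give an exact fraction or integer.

6

1: (3)·(7/12) + (7)·(1/4) + (-2)·(1/6) = 19/6.
2: (-2)·(7/12) + (8)·(1/4) + (5)·(1/6) = 5/3.
3: (5)·(7/12) + (7)·(1/4) + (8)·(1/6) = 6.
4: (-3)·(7/12) + (-4)·(1/4) + (4)·(1/6) = -25/12.
The best pure response is 3 with expected payoff 6.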